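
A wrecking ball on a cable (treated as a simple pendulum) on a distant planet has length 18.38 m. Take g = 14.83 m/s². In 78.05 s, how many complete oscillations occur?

T = 2π√(L/g) = 2π√(18.38/14.83) = 6.9949 s.
Number of complete oscillations = ⌊78.05/6.9949⌋ = ⌊11.158⌋ = 11.

11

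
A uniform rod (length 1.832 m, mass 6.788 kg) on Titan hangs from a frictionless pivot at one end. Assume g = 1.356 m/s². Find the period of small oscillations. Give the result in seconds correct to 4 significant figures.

For a physical pendulum T = 2π√(I/(mgd)), with d = 0.91600 m from pivot to centre of mass.
I_cm = mL²/12 = 6.788 × 1.832²/12 = 1.8985 kg·m²; I = I_cm + md² = 1.8985 + 6.788 × 0.91600² = 7.5940 kg·m².
T = 2π√(7.5940/(6.788 × 1.356 × 0.91600)) = 5.963 s.

5.963 s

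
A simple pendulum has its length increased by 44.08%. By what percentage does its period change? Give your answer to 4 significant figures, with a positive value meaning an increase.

T ∝ √L, so T'/T = √(1.4408) = 1.2003.
Percentage change in T = (1.2003 − 1) × 100% = 20.03%.

20.03%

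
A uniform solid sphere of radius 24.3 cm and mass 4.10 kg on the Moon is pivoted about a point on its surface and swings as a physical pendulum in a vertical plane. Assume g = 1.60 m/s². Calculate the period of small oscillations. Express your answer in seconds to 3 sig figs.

I_cm = (2/5)mr² = 0.09684 kg·m². The pivot is at distance d = 0.243 m from the centre of mass.
By the parallel-axis theorem, I = I_cm + md² = 0.09684 + 0.2421 = 0.3389 kg·m².
T = 2π√(I/(mgd)) = 2π√(0.3389/(4.10 × 1.60 × 0.243)) = 2.90 s.

2.90 s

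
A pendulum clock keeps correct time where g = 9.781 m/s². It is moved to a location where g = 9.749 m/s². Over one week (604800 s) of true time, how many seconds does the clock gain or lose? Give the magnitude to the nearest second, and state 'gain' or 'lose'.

The clock's period scales as T ∝ 1/√g, so T'/T = √(9.781/9.749) = 1.00164.
In 604800 s of true time the clock registers 604800/1.00164 = 603809.8 s, so it loses 990 s.

lose 990 s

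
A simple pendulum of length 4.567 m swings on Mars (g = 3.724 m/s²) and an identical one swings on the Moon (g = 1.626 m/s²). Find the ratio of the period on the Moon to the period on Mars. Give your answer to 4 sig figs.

T ∝ 1/√g, so T₂/T₁ = √(g₁/g₂) = √(3.724/1.626) = 1.513.

1.513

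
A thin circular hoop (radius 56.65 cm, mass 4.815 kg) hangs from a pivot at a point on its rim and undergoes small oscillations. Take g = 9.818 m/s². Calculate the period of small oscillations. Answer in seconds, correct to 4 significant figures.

2.134 s

I_cm = mr² = 1.5452 kg·m². The pivot is at distance d = 0.5665 m from the centre of mass.
By the parallel-axis theorem, I = I_cm + md² = 1.5452 + 1.5452 = 3.0905 kg·m².
T = 2π√(I/(mgd)) = 2π√(3.0905/(4.815 × 9.818 × 0.5665)) = 2.134 s.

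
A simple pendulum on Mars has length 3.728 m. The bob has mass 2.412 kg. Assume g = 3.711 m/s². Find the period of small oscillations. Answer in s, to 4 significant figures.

T = 2π√(L/g) = 2π√(3.728/3.711) = 2π × 1.0023 = 6.298 s.

6.298 s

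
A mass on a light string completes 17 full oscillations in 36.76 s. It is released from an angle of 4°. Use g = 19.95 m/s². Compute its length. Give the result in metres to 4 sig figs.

2.363 m

T = 36.76/17 = 2.1624 s.
From T = 2π√(L/g), L = gT²/(4π²) = 19.95 × 2.1624²/(4π²) = 2.363 m.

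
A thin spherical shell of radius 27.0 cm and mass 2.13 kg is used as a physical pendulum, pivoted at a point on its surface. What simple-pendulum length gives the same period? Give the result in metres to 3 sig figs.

The equivalent simple-pendulum length is L_eq = I/(md), where I is about the pivot and d = 0.2700 m.
I_cm = (2/3)mR² = 0.1035 kg·m², so I = I_cm + md² = 0.1035 + 0.1553 = 0.2588 kg·m².
L_eq = 0.2588/(2.13 × 0.2700) = 0.450 m.

0.450 m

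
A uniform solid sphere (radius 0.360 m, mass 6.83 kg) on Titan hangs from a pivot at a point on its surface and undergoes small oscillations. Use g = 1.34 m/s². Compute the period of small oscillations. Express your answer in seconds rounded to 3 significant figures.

3.85 s

I_cm = (2/5)mr² = 0.3541 kg·m². The pivot is at distance d = 0.360 m from the centre of mass.
By the parallel-axis theorem, I = I_cm + md² = 0.3541 + 0.8852 = 1.239 kg·m².
T = 2π√(I/(mgd)) = 2π√(1.239/(6.83 × 1.34 × 0.360)) = 3.85 s.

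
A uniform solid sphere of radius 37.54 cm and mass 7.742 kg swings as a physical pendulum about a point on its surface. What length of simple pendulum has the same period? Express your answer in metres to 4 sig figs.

0.5256 m

The equivalent simple-pendulum length is L_eq = I/(md), where I is about the pivot and d = 0.37540 m.
I_cm = (2/5)mR² = 0.43642 kg·m², so I = I_cm + md² = 0.43642 + 1.0910 = 1.5275 kg·m².
L_eq = 1.5275/(7.742 × 0.37540) = 0.5256 m.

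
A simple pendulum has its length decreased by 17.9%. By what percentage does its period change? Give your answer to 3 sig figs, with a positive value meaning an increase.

T ∝ √L, so T'/T = √(0.8210) = 0.9061.
Percentage change in T = (0.9061 − 1) × 100% = -9.39%.

-9.39%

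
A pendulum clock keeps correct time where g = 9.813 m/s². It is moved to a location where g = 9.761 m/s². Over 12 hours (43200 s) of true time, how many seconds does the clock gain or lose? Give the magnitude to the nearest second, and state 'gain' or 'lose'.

lose 115 s

The clock's period scales as T ∝ 1/√g, so T'/T = √(9.813/9.761) = 1.00266.
In 43200 s of true time the clock registers 43200/1.00266 = 43085.4 s, so it loses 115 s.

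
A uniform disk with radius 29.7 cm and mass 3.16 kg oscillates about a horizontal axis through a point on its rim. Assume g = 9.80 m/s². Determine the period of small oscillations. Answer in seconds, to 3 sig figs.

I_cm = ½mr² = 0.1394 kg·m². The pivot is at distance d = 0.297 m from the centre of mass.
By the parallel-axis theorem, I = I_cm + md² = 0.1394 + 0.2787 = 0.4181 kg·m².
T = 2π√(I/(mgd)) = 2π√(0.4181/(3.16 × 9.80 × 0.297)) = 1.34 s.

1.34 s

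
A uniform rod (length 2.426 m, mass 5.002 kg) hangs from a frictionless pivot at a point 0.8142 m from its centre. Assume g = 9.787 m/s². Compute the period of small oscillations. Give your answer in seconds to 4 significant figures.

For a physical pendulum T = 2π√(I/(mgd)), with d = 0.81420 m from pivot to centre of mass.
I_cm = mL²/12 = 5.002 × 2.426²/12 = 2.4533 kg·m²; I = I_cm + md² = 2.4533 + 5.002 × 0.81420² = 5.7692 kg·m².
T = 2π√(5.7692/(5.002 × 9.787 × 0.81420)) = 2.390 s.

2.390 s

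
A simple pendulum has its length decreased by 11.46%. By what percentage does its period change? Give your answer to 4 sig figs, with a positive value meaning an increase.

T ∝ √L, so T'/T = √(0.88540) = 0.94096.
Percentage change in T = (0.94096 − 1) × 100% = -5.904%.

-5.904%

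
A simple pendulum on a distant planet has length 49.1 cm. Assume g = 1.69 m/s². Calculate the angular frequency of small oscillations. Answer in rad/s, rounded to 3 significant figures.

1.86 rad/s

ω = √(g/L) = √(1.69/0.491) = 1.86 rad/s.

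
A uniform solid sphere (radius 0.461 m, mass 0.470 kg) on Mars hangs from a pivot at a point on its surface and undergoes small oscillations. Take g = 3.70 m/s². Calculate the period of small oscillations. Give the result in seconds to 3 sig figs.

I_cm = (2/5)mr² = 0.03995 kg·m². The pivot is at distance d = 0.461 m from the centre of mass.
By the parallel-axis theorem, I = I_cm + md² = 0.03995 + 0.09988 = 0.1398 kg·m².
T = 2π√(I/(mgd)) = 2π√(0.1398/(0.470 × 3.70 × 0.461)) = 2.62 s.

2.62 s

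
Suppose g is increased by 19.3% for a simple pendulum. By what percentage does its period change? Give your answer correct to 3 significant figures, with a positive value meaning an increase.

-8.45%

T ∝ 1/√g, so T'/T = 1/√(1.193) = 0.9155.
Percentage change in T = (0.9155 − 1) × 100% = -8.45%.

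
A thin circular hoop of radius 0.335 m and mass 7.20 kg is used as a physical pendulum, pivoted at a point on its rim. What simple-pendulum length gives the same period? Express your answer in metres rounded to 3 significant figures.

0.670 m

The equivalent simple-pendulum length is L_eq = I/(md), where I is about the pivot and d = 0.3350 m.
I_cm = mR² = 0.8080 kg·m², so I = I_cm + md² = 0.8080 + 0.8080 = 1.616 kg·m².
L_eq = 1.616/(7.20 × 0.3350) = 0.670 m.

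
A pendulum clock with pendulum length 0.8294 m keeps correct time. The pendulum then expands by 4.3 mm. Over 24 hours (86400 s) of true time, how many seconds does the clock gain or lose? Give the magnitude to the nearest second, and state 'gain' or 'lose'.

lose 223 s

T ∝ √L, so T'/T = √(0.83370/0.8294) = 1.00259.
In 86400 s of true time the clock registers 86400/1.00259 = 86176.9 s, so it loses 223 s.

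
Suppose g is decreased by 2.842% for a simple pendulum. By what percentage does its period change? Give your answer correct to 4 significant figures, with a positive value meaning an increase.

T ∝ 1/√g, so T'/T = 1/√(0.97158) = 1.0145.
Percentage change in T = (1.0145 − 1) × 100% = 1.452%.

1.452%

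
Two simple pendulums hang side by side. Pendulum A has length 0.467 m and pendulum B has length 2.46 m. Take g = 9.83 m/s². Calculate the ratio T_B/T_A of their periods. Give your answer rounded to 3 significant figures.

T ∝ √L, so T_B/T_A = √(L_B/L_A) = √(2.46/0.467) = 2.30.

2.30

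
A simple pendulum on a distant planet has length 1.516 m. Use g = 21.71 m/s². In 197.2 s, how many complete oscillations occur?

T = 2π√(L/g) = 2π√(1.516/21.71) = 1.6603 s.
Number of complete oscillations = ⌊197.2/1.6603⌋ = ⌊118.77⌋ = 118.

118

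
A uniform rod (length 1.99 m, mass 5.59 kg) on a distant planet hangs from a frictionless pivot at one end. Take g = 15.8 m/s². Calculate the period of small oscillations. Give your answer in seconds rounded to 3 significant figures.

1.82 s

For a physical pendulum T = 2π√(I/(mgd)), with d = 0.9950 m from pivot to centre of mass.
I_cm = mL²/12 = 5.59 × 1.99²/12 = 1.845 kg·m²; I = I_cm + md² = 1.845 + 5.59 × 0.9950² = 7.379 kg·m².
T = 2π√(7.379/(5.59 × 15.8 × 0.9950)) = 1.82 s.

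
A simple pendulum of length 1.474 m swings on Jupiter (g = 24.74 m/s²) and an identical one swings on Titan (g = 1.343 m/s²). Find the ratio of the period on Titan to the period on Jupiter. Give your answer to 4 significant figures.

T ∝ 1/√g, so T₂/T₁ = √(g₁/g₂) = √(24.74/1.343) = 4.292.

4.292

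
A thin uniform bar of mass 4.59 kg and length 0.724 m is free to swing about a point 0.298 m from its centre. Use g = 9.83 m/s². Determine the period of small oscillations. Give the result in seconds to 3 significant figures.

For a physical pendulum T = 2π√(I/(mgd)), with d = 0.2980 m from pivot to centre of mass.
I_cm = mL²/12 = 4.59 × 0.724²/12 = 0.2005 kg·m²; I = I_cm + md² = 0.2005 + 4.59 × 0.2980² = 0.6081 kg·m².
T = 2π√(0.6081/(4.59 × 9.83 × 0.2980)) = 1.34 s.

1.34 s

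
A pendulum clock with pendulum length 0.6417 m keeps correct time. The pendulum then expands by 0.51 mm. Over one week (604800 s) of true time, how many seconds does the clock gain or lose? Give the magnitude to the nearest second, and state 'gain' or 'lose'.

T ∝ √L, so T'/T = √(0.64221/0.6417) = 1.00040.
In 604800 s of true time the clock registers 604800/1.00040 = 604559.8 s, so it loses 240 s.

lose 240 s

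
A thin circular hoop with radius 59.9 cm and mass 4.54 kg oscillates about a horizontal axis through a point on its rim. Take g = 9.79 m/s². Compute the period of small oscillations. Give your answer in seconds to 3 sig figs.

2.20 s

I_cm = mr² = 1.629 kg·m². The pivot is at distance d = 0.599 m from the centre of mass.
By the parallel-axis theorem, I = I_cm + md² = 1.629 + 1.629 = 3.258 kg·m².
T = 2π√(I/(mgd)) = 2π√(3.258/(4.54 × 9.79 × 0.599)) = 2.20 s.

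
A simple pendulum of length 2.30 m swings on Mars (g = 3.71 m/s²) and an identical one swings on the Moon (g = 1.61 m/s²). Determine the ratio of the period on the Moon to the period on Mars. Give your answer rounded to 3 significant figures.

1.52

T ∝ 1/√g, so T₂/T₁ = √(g₁/g₂) = √(3.71/1.61) = 1.52.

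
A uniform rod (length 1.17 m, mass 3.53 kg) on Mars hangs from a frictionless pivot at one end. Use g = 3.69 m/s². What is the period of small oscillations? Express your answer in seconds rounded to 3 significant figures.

2.89 s

For a physical pendulum T = 2π√(I/(mgd)), with d = 0.5850 m from pivot to centre of mass.
I_cm = mL²/12 = 3.53 × 1.17²/12 = 0.4027 kg·m²; I = I_cm + md² = 0.4027 + 3.53 × 0.5850² = 1.611 kg·m².
T = 2π√(1.611/(3.53 × 3.69 × 0.5850)) = 2.89 s.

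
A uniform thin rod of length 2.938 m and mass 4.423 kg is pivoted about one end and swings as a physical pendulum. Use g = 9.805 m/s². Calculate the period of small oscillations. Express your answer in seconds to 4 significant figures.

For a physical pendulum T = 2π√(I/(mgd)), with d = 1.4690 m from pivot to centre of mass.
I_cm = mL²/12 = 4.423 × 2.938²/12 = 3.1816 kg·m²; I = I_cm + md² = 3.1816 + 4.423 × 1.4690² = 12.726 kg·m².
T = 2π√(12.726/(4.423 × 9.805 × 1.4690)) = 2.808 s.

2.808 s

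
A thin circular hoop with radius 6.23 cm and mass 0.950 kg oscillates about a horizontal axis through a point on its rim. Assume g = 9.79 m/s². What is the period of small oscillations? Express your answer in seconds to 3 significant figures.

0.709 s

I_cm = mr² = 0.003687 kg·m². The pivot is at distance d = 0.0623 m from the centre of mass.
By the parallel-axis theorem, I = I_cm + md² = 0.003687 + 0.003687 = 0.007374 kg·m².
T = 2π√(I/(mgd)) = 2π√(0.007374/(0.950 × 9.79 × 0.0623)) = 0.709 s.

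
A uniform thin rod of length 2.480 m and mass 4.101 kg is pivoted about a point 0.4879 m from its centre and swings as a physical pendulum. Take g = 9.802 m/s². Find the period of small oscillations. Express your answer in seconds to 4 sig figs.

For a physical pendulum T = 2π√(I/(mgd)), with d = 0.48790 m from pivot to centre of mass.
I_cm = mL²/12 = 4.101 × 2.480²/12 = 2.1019 kg·m²; I = I_cm + md² = 2.1019 + 4.101 × 0.48790² = 3.0781 kg·m².
T = 2π√(3.0781/(4.101 × 9.802 × 0.48790)) = 2.489 s.

2.489 s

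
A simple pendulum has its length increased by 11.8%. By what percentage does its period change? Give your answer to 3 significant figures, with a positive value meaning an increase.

T ∝ √L, so T'/T = √(1.118) = 1.057.
Percentage change in T = (1.057 − 1) × 100% = 5.74%.

5.74%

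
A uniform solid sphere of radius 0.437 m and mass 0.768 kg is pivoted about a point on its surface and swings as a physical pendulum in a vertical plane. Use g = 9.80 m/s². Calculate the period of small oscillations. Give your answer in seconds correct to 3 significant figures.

I_cm = (2/5)mr² = 0.05867 kg·m². The pivot is at distance d = 0.437 m from the centre of mass.
By the parallel-axis theorem, I = I_cm + md² = 0.05867 + 0.1467 = 0.2053 kg·m².
T = 2π√(I/(mgd)) = 2π√(0.2053/(0.768 × 9.80 × 0.437)) = 1.57 s.

1.57 s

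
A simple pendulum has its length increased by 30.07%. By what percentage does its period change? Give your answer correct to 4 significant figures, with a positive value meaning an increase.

14.05%

T ∝ √L, so T'/T = √(1.3007) = 1.1405.
Percentage change in T = (1.1405 − 1) × 100% = 14.05%.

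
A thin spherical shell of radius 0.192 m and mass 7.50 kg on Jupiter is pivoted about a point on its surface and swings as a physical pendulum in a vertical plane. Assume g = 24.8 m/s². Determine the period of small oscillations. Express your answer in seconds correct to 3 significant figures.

0.714 s

I_cm = (2/3)mr² = 0.1843 kg·m². The pivot is at distance d = 0.192 m from the centre of mass.
By the parallel-axis theorem, I = I_cm + md² = 0.1843 + 0.2765 = 0.4608 kg·m².
T = 2π√(I/(mgd)) = 2π√(0.4608/(7.50 × 24.8 × 0.192)) = 0.714 s.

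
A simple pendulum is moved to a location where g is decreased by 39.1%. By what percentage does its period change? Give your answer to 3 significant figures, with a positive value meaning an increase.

28.1%

T ∝ 1/√g, so T'/T = 1/√(0.6090) = 1.281.
Percentage change in T = (1.281 − 1) × 100% = 28.1%.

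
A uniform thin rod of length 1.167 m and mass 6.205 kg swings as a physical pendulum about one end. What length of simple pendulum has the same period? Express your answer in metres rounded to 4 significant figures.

0.7780 m

The equivalent simple-pendulum length is L_eq = I/(md), where I is about the pivot and d = 0.58350 m.
I_cm = (1/12)mL² = 0.70421 kg·m², so I = I_cm + md² = 0.70421 + 2.1126 = 2.8168 kg·m².
L_eq = 2.8168/(6.205 × 0.58350) = 0.7780 m.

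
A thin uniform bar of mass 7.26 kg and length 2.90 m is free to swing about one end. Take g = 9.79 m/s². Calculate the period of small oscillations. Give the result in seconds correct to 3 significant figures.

For a physical pendulum T = 2π√(I/(mgd)), with d = 1.450 m from pivot to centre of mass.
I_cm = mL²/12 = 7.26 × 2.90²/12 = 5.088 kg·m²; I = I_cm + md² = 5.088 + 7.26 × 1.450² = 20.35 kg·m².
T = 2π√(20.35/(7.26 × 9.79 × 1.450)) = 2.79 s.

2.79 s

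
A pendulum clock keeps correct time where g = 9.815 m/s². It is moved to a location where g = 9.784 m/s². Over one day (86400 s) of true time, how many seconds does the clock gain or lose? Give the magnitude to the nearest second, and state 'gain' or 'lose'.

lose 137 s

The clock's period scales as T ∝ 1/√g, so T'/T = √(9.815/9.784) = 1.00158.
In 86400 s of true time the clock registers 86400/1.00158 = 86263.4 s, so it loses 137 s.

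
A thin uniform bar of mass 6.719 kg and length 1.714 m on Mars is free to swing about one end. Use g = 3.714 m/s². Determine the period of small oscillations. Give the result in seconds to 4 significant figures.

3.485 s

For a physical pendulum T = 2π√(I/(mgd)), with d = 0.85700 m from pivot to centre of mass.
I_cm = mL²/12 = 6.719 × 1.714²/12 = 1.6449 kg·m²; I = I_cm + md² = 1.6449 + 6.719 × 0.85700² = 6.5797 kg·m².
T = 2π√(6.5797/(6.719 × 3.714 × 0.85700)) = 3.485 s.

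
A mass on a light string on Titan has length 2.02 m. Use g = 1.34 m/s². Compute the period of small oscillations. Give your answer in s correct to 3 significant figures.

7.71 s

T = 2π√(L/g) = 2π√(2.02/1.34) = 2π × 1.228 = 7.71 s.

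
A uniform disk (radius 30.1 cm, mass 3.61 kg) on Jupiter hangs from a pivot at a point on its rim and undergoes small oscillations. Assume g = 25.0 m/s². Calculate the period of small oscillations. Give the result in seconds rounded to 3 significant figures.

I_cm = ½mr² = 0.1635 kg·m². The pivot is at distance d = 0.301 m from the centre of mass.
By the parallel-axis theorem, I = I_cm + md² = 0.1635 + 0.3271 = 0.4906 kg·m².
T = 2π√(I/(mgd)) = 2π√(0.4906/(3.61 × 25.0 × 0.301)) = 0.844 s.

0.844 s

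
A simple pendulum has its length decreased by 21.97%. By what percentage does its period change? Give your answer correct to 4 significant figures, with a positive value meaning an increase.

-11.67%

T ∝ √L, so T'/T = √(0.78030) = 0.88335.
Percentage change in T = (0.88335 − 1) × 100% = -11.67%.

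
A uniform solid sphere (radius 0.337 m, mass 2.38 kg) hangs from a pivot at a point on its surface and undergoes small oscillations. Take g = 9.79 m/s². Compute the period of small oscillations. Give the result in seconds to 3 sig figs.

I_cm = (2/5)mr² = 0.1081 kg·m². The pivot is at distance d = 0.337 m from the centre of mass.
By the parallel-axis theorem, I = I_cm + md² = 0.1081 + 0.2703 = 0.3784 kg·m².
T = 2π√(I/(mgd)) = 2π√(0.3784/(2.38 × 9.79 × 0.337)) = 1.38 s.

1.38 s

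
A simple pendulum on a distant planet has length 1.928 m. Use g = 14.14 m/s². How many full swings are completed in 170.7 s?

T = 2π√(L/g) = 2π√(1.928/14.14) = 2.3201 s.
Number of complete oscillations = ⌊170.7/2.3201⌋ = ⌊73.574⌋ = 73.

73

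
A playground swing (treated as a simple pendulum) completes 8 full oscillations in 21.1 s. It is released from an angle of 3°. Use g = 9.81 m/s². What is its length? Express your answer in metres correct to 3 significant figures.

T = 21.1/8 = 2.638 s.
From T = 2π√(L/g), L = gT²/(4π²) = 9.81 × 2.638²/(4π²) = 1.73 m.

1.73 m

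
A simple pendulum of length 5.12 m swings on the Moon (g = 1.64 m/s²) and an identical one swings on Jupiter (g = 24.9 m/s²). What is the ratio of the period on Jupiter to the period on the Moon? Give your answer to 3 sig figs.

T ∝ 1/√g, so T₂/T₁ = √(g₁/g₂) = √(1.64/24.9) = 0.257.

0.257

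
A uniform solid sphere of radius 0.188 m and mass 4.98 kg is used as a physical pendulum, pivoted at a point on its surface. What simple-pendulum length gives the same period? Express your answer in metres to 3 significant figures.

The equivalent simple-pendulum length is L_eq = I/(md), where I is about the pivot and d = 0.1880 m.
I_cm = (2/5)mR² = 0.07041 kg·m², so I = I_cm + md² = 0.07041 + 0.1760 = 0.2464 kg·m².
L_eq = 0.2464/(4.98 × 0.1880) = 0.263 m.

0.263 m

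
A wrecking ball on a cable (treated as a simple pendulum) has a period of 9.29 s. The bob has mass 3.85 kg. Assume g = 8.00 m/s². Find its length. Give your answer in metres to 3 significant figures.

From T = 2π√(L/g), L = gT²/(4π²) = 8.00 × 9.290²/(4π²) = 17.5 m.

17.5 m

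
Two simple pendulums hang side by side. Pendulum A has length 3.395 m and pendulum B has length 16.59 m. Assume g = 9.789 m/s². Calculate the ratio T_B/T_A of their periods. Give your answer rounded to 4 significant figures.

2.211

T ∝ √L, so T_B/T_A = √(L_B/L_A) = √(16.59/3.395) = 2.211.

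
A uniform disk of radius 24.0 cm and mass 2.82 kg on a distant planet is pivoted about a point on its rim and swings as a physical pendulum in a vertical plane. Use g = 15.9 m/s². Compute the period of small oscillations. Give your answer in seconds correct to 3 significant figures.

0.945 s

I_cm = ½mr² = 0.08122 kg·m². The pivot is at distance d = 0.240 m from the centre of mass.
By the parallel-axis theorem, I = I_cm + md² = 0.08122 + 0.1624 = 0.2436 kg·m².
T = 2π√(I/(mgd)) = 2π√(0.2436/(2.82 × 15.9 × 0.240)) = 0.945 s.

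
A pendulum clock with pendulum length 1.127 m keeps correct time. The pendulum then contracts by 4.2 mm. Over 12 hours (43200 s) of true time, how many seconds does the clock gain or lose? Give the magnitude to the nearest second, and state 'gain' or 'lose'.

gain 81 s

T ∝ √L, so T'/T = √(1.12280/1.127) = 0.998135.
In 43200 s of true time the clock registers 43200/0.998135 = 43280.7 s, so it gains 81 s.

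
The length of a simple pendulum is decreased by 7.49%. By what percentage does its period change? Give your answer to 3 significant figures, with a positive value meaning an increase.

-3.82%

T ∝ √L, so T'/T = √(0.9251) = 0.9618.
Percentage change in T = (0.9618 − 1) × 100% = -3.82%.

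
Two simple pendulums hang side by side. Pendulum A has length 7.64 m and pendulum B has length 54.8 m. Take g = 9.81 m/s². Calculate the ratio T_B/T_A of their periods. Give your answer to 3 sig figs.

T ∝ √L, so T_B/T_A = √(L_B/L_A) = √(54.8/7.64) = 2.68.

2.68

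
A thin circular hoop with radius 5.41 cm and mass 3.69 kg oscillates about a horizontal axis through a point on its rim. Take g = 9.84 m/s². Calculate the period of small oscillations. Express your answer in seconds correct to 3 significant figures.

0.659 s

I_cm = mr² = 0.01080 kg·m². The pivot is at distance d = 0.0541 m from the centre of mass.
By the parallel-axis theorem, I = I_cm + md² = 0.01080 + 0.01080 = 0.02160 kg·m².
T = 2π√(I/(mgd)) = 2π√(0.02160/(3.69 × 9.84 × 0.0541)) = 0.659 s.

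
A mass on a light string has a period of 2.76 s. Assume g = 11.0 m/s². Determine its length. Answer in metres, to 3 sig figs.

2.12 m

From T = 2π√(L/g), L = gT²/(4π²) = 11.0 × 2.760²/(4π²) = 2.12 m.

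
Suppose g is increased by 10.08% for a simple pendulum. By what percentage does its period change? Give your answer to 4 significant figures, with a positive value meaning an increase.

-4.688%

T ∝ 1/√g, so T'/T = 1/√(1.1008) = 0.95312.
Percentage change in T = (0.95312 − 1) × 100% = -4.688%.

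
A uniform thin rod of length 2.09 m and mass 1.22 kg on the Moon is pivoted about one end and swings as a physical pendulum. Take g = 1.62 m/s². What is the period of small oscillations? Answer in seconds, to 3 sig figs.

5.83 s

For a physical pendulum T = 2π√(I/(mgd)), with d = 1.045 m from pivot to centre of mass.
I_cm = mL²/12 = 1.22 × 2.09²/12 = 0.4441 kg·m²; I = I_cm + md² = 0.4441 + 1.22 × 1.045² = 1.776 kg·m².
T = 2π√(1.776/(1.22 × 1.62 × 1.045)) = 5.83 s.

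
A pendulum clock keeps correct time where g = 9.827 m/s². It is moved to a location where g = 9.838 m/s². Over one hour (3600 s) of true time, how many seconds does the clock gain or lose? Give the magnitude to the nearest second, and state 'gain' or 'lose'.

gain 2 s

The clock's period scales as T ∝ 1/√g, so T'/T = √(9.827/9.838) = 0.999441.
In 3600 s of true time the clock registers 3600/0.999441 = 3602.0 s, so it gains 2 s.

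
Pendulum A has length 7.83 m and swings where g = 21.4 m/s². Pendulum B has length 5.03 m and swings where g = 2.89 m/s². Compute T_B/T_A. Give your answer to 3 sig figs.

T = 2π√(L/g), so T_B/T_A = √((L_B/g_B)/(L_A/g_A)) = √((5.03/2.89)/(7.83/21.4)) = 2.18.

2.18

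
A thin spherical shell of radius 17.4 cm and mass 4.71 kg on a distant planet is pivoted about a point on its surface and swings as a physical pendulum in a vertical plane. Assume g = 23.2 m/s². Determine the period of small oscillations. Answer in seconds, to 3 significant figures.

I_cm = (2/3)mr² = 0.09507 kg·m². The pivot is at distance d = 0.174 m from the centre of mass.
By the parallel-axis theorem, I = I_cm + md² = 0.09507 + 0.1426 = 0.2377 kg·m².
T = 2π√(I/(mgd)) = 2π√(0.2377/(4.71 × 23.2 × 0.174)) = 0.702 s.

0.702 s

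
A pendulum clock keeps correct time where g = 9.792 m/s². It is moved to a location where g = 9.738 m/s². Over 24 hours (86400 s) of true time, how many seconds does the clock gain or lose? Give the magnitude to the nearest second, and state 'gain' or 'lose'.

lose 239 s

The clock's period scales as T ∝ 1/√g, so T'/T = √(9.792/9.738) = 1.00277.
In 86400 s of true time the clock registers 86400/1.00277 = 86161.4 s, so it loses 239 s.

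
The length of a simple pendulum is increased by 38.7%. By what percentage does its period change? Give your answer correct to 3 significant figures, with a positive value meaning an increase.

17.8%

T ∝ √L, so T'/T = √(1.387) = 1.178.
Percentage change in T = (1.178 − 1) × 100% = 17.8%.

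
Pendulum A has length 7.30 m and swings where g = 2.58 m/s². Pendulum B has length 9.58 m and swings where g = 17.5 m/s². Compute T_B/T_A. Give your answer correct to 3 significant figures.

0.440

T = 2π√(L/g), so T_B/T_A = √((L_B/g_B)/(L_A/g_A)) = √((9.58/17.5)/(7.30/2.58)) = 0.440.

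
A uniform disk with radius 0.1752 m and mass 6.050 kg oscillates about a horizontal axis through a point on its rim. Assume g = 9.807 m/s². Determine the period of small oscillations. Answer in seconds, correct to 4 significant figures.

I_cm = ½mr² = 0.092852 kg·m². The pivot is at distance d = 0.1752 m from the centre of mass.
By the parallel-axis theorem, I = I_cm + md² = 0.092852 + 0.18570 = 0.27856 kg·m².
T = 2π√(I/(mgd)) = 2π√(0.27856/(6.050 × 9.807 × 0.1752)) = 1.029 s.

1.029 s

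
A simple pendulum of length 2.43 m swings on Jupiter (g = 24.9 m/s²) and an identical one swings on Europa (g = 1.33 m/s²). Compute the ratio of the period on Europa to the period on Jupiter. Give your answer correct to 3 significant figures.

4.33

T ∝ 1/√g, so T₂/T₁ = √(g₁/g₂) = √(24.9/1.33) = 4.33.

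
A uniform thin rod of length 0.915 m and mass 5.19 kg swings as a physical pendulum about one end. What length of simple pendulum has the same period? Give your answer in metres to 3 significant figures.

The equivalent simple-pendulum length is L_eq = I/(md), where I is about the pivot and d = 0.4575 m.
I_cm = (1/12)mL² = 0.3621 kg·m², so I = I_cm + md² = 0.3621 + 1.086 = 1.448 kg·m².
L_eq = 1.448/(5.19 × 0.4575) = 0.610 m.

0.610 m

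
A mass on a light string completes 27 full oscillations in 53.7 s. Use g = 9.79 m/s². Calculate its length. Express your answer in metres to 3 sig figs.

T = 53.7/27 = 1.989 s.
From T = 2π√(L/g), L = gT²/(4π²) = 9.79 × 1.989²/(4π²) = 0.981 m.

0.981 m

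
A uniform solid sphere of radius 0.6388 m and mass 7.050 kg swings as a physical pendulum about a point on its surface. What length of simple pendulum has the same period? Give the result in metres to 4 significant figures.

0.8943 m

The equivalent simple-pendulum length is L_eq = I/(md), where I is about the pivot and d = 0.63880 m.
I_cm = (2/5)mR² = 1.1507 kg·m², so I = I_cm + md² = 1.1507 + 2.8769 = 4.0276 kg·m².
L_eq = 4.0276/(7.050 × 0.63880) = 0.8943 m.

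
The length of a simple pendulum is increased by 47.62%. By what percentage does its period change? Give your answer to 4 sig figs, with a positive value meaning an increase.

21.50%

T ∝ √L, so T'/T = √(1.4762) = 1.2150.
Percentage change in T = (1.2150 − 1) × 100% = 21.50%.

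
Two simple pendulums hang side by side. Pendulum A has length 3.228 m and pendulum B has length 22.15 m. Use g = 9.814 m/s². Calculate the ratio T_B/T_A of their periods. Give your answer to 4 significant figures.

T ∝ √L, so T_B/T_A = √(L_B/L_A) = √(22.15/3.228) = 2.620.

2.620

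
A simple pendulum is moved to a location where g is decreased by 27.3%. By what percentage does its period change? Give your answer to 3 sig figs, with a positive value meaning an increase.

T ∝ 1/√g, so T'/T = 1/√(0.7270) = 1.173.
Percentage change in T = (1.173 − 1) × 100% = 17.3%.

17.3%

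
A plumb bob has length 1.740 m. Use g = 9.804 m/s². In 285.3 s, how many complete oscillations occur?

T = 2π√(L/g) = 2π√(1.740/9.804) = 2.6470 s.
Number of complete oscillations = ⌊285.3/2.6470⌋ = ⌊107.78⌋ = 107.

107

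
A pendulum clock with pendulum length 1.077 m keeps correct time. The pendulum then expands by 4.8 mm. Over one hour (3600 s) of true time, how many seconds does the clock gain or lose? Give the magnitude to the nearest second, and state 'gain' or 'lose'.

T ∝ √L, so T'/T = √(1.08180/1.077) = 1.00223.
In 3600 s of true time the clock registers 3600/1.00223 = 3592.0 s, so it loses 8 s.

lose 8 s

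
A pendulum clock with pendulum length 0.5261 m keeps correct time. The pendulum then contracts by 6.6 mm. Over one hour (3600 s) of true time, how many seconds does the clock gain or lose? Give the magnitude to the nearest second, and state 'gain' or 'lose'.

gain 23 s

T ∝ √L, so T'/T = √(0.51950/0.5261) = 0.993708.
In 3600 s of true time the clock registers 3600/0.993708 = 3622.8 s, so it gains 23 s.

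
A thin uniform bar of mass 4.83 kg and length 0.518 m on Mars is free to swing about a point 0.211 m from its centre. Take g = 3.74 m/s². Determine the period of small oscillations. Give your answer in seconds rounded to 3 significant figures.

1.83 s

For a physical pendulum T = 2π√(I/(mgd)), with d = 0.2110 m from pivot to centre of mass.
I_cm = mL²/12 = 4.83 × 0.518²/12 = 0.1080 kg·m²; I = I_cm + md² = 0.1080 + 4.83 × 0.2110² = 0.3230 kg·m².
T = 2π√(0.3230/(4.83 × 3.74 × 0.2110)) = 1.83 s.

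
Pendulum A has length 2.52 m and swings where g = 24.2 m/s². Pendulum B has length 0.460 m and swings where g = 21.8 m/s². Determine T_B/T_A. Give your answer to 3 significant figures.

0.450

T = 2π√(L/g), so T_B/T_A = √((L_B/g_B)/(L_A/g_A)) = √((0.460/21.8)/(2.52/24.2)) = 0.450.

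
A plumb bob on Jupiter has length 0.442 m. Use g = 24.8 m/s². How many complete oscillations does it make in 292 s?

T = 2π√(L/g) = 2π√(0.442/24.8) = 0.8388 s.
Number of complete oscillations = ⌊292/0.8388⌋ = ⌊348.1⌋ = 348.

348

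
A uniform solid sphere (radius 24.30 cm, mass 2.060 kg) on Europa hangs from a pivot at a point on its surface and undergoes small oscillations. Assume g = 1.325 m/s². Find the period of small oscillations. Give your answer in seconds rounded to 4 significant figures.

I_cm = (2/5)mr² = 0.048656 kg·m². The pivot is at distance d = 0.2430 m from the centre of mass.
By the parallel-axis theorem, I = I_cm + md² = 0.048656 + 0.12164 = 0.17030 kg·m².
T = 2π√(I/(mgd)) = 2π√(0.17030/(2.060 × 1.325 × 0.2430)) = 3.184 s.

3.184 s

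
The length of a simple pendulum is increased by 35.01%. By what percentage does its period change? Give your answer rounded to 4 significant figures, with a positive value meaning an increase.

16.19%

T ∝ √L, so T'/T = √(1.3501) = 1.1619.
Percentage change in T = (1.1619 − 1) × 100% = 16.19%.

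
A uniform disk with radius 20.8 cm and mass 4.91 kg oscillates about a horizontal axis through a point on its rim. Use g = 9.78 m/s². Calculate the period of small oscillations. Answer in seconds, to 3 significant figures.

1.12 s

I_cm = ½mr² = 0.1062 kg·m². The pivot is at distance d = 0.208 m from the centre of mass.
By the parallel-axis theorem, I = I_cm + md² = 0.1062 + 0.2124 = 0.3186 kg·m².
T = 2π√(I/(mgd)) = 2π√(0.3186/(4.91 × 9.78 × 0.208)) = 1.12 s.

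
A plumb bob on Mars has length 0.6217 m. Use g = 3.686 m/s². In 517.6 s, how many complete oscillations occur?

T = 2π√(L/g) = 2π√(0.6217/3.686) = 2.5804 s.
Number of complete oscillations = ⌊517.6/2.5804⌋ = ⌊200.59⌋ = 200.

200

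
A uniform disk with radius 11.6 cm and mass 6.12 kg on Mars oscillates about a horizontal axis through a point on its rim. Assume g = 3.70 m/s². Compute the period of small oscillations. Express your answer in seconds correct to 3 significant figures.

1.36 s

I_cm = ½mr² = 0.04118 kg·m². The pivot is at distance d = 0.116 m from the centre of mass.
By the parallel-axis theorem, I = I_cm + md² = 0.04118 + 0.08235 = 0.1235 kg·m².
T = 2π√(I/(mgd)) = 2π√(0.1235/(6.12 × 3.70 × 0.116)) = 1.36 s.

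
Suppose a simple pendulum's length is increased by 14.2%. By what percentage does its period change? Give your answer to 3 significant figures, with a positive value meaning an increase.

T ∝ √L, so T'/T = √(1.142) = 1.069.
Percentage change in T = (1.069 − 1) × 100% = 6.86%.

6.86%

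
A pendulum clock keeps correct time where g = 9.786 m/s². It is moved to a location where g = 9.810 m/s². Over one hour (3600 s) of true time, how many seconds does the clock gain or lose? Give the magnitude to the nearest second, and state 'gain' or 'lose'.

gain 4 s

The clock's period scales as T ∝ 1/√g, so T'/T = √(9.786/9.810) = 0.998776.
In 3600 s of true time the clock registers 3600/0.998776 = 3604.4 s, so it gains 4 s.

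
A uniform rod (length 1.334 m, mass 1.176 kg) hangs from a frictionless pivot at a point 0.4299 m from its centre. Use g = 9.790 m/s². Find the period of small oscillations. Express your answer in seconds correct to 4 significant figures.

For a physical pendulum T = 2π√(I/(mgd)), with d = 0.42990 m from pivot to centre of mass.
I_cm = mL²/12 = 1.176 × 1.334²/12 = 0.17440 kg·m²; I = I_cm + md² = 0.17440 + 1.176 × 0.42990² = 0.39174 kg·m².
T = 2π√(0.39174/(1.176 × 9.790 × 0.42990)) = 1.768 s.

1.768 s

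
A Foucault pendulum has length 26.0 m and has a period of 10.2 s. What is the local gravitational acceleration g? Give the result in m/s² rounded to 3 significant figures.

9.87 m/s²

From T = 2π√(L/g), g = 4π²L/T² = 4π² × 26.0/10.20² = 9.87 m/s².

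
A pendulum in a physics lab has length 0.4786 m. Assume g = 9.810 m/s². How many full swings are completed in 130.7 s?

T = 2π√(L/g) = 2π√(0.4786/9.810) = 1.3878 s.
Number of complete oscillations = ⌊130.7/1.3878⌋ = ⌊94.177⌋ = 94.

94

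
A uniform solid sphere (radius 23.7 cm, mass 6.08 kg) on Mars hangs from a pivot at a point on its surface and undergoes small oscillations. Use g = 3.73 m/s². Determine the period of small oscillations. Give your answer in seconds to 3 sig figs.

1.87 s

I_cm = (2/5)mr² = 0.1366 kg·m². The pivot is at distance d = 0.237 m from the centre of mass.
By the parallel-axis theorem, I = I_cm + md² = 0.1366 + 0.3415 = 0.4781 kg·m².
T = 2π√(I/(mgd)) = 2π√(0.4781/(6.08 × 3.73 × 0.237)) = 1.87 s.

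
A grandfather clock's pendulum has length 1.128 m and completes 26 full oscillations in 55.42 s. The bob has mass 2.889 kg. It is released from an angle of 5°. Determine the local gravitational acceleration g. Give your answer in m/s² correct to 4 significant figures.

T = 55.42/26 = 2.1315 s.
From T = 2π√(L/g), g = 4π²L/T² = 4π² × 1.128/2.1315² = 9.801 m/s².

9.801 m/s²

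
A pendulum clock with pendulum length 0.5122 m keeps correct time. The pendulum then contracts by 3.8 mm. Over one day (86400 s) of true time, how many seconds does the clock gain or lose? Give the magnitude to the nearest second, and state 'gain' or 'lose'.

gain 322 s

T ∝ √L, so T'/T = √(0.50840/0.5122) = 0.996284.
In 86400 s of true time the clock registers 86400/0.996284 = 86722.3 s, so it gains 322 s.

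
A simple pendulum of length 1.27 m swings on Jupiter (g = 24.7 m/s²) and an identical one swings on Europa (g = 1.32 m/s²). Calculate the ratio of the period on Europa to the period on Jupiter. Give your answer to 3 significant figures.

T ∝ 1/√g, so T₂/T₁ = √(g₁/g₂) = √(24.7/1.32) = 4.33.

4.33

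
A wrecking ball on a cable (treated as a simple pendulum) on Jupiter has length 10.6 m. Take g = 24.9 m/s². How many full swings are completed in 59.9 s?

T = 2π√(L/g) = 2π√(10.6/24.9) = 4.100 s.
Number of complete oscillations = ⌊59.9/4.100⌋ = ⌊14.61⌋ = 14.

14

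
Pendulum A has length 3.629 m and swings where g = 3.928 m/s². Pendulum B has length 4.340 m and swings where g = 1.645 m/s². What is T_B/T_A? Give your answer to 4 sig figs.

1.690

T = 2π√(L/g), so T_B/T_A = √((L_B/g_B)/(L_A/g_A)) = √((4.340/1.645)/(3.629/3.928)) = 1.690.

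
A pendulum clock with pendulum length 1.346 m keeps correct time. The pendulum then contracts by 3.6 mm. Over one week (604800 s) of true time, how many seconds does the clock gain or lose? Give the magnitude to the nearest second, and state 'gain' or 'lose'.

gain 810 s

T ∝ √L, so T'/T = √(1.34240/1.346) = 0.998662.
In 604800 s of true time the clock registers 604800/0.998662 = 605610.4 s, so it gains 810 s.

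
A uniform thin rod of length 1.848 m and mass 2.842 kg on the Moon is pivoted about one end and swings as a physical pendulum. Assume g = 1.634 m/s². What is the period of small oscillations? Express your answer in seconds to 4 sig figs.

5.456 s

For a physical pendulum T = 2π√(I/(mgd)), with d = 0.92400 m from pivot to centre of mass.
I_cm = mL²/12 = 2.842 × 1.848²/12 = 0.80881 kg·m²; I = I_cm + md² = 0.80881 + 2.842 × 0.92400² = 3.2352 kg·m².
T = 2π√(3.2352/(2.842 × 1.634 × 0.92400)) = 5.456 s.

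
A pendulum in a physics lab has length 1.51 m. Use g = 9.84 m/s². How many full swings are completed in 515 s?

209

T = 2π√(L/g) = 2π√(1.51/9.84) = 2.461 s.
Number of complete oscillations = ⌊515/2.461⌋ = ⌊209.2⌋ = 209.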